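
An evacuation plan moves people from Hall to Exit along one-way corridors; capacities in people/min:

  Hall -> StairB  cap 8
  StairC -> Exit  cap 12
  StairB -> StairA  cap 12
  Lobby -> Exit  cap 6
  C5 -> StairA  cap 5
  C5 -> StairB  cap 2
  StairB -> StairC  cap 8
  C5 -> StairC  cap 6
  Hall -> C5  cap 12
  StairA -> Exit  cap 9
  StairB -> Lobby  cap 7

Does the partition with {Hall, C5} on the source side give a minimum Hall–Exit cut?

No — its capacity is 21, but the minimum cut has capacity 20.

Given cut capacity: 8 + 2 + 6 + 5 = 21.
Augment Hall→C5→StairC→Exit: bottleneck 6, flow now 6.
Augment Hall→C5→StairA→Exit: bottleneck 5, flow now 11.
Augment Hall→StairB→Lobby→Exit: bottleneck 6, flow now 17.
Augment Hall→StairB→StairC→Exit: bottleneck 2, flow now 19.
Augment Hall→C5→StairB→StairC→Exit: bottleneck 1, flow now 20.
No augmenting path remains; maximum flow = 20.
In the residual graph, reachable from Hall: {Hall}.
Min-cut edges: Hall→C5 (12), Hall→StairB (8); capacity 12 + 8 = 20.
Cut capacity 21 exceeds the max flow 20, so it is not minimum.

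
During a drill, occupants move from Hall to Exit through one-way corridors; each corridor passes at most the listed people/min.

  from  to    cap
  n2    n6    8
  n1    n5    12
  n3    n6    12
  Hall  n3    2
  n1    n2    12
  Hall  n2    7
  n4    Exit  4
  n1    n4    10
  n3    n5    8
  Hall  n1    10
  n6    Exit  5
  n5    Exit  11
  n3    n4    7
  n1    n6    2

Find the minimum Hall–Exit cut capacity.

17

Augment Hall→n1→n4→Exit: bottleneck 4, flow now 4.
Augment Hall→n1→n5→Exit: bottleneck 6, flow now 10.
Augment Hall→n2→n6→Exit: bottleneck 5, flow now 15.
Augment Hall→n3→n5→Exit: bottleneck 2, flow now 17.
No augmenting path remains; maximum flow = 17.
By max-flow min-cut, the minimum cut capacity equals the max flow.
In the residual graph, reachable from Hall: {Hall, n2, n6}.
Min-cut edges: Hall→n1 (10), Hall→n3 (2), n6→Exit (5); capacity 10 + 2 + 5 = 17.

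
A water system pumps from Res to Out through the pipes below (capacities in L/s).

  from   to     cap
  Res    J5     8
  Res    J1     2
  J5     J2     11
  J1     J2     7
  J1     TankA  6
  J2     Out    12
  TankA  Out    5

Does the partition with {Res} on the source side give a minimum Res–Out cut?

Yes — it is a minimum cut (capacity 10).

Given cut capacity: 8 + 2 = 10.
Augment Res→J5→J2→Out: bottleneck 8, flow now 8.
Augment Res→J1→J2→Out: bottleneck 2, flow now 10.
No augmenting path remains; maximum flow = 10.
Cut capacity 10 equals the max flow, so it is a minimum cut.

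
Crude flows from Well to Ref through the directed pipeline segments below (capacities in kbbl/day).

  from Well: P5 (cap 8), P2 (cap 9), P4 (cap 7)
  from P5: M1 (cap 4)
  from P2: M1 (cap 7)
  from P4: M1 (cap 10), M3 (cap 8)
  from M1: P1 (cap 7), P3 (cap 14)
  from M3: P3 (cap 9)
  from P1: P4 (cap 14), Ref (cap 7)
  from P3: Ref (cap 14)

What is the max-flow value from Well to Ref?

18

Augment Well→P5→M1→P1→Ref: bottleneck 4, flow now 4.
Augment Well→P2→M1→P1→Ref: bottleneck 3, flow now 7.
Augment Well→P2→M1→P3→Ref: bottleneck 4, flow now 11.
Augment Well→P4→M1→P3→Ref: bottleneck 7, flow now 18.
No augmenting path remains; maximum flow = 18.
In the residual graph, reachable from Well: {Well, P5, P2}.
Min-cut edges: Well→P4 (7), P5→M1 (4), P2→M1 (7); capacity 7 + 4 + 7 = 18.
This cut is saturated, so no flow can exceed 18.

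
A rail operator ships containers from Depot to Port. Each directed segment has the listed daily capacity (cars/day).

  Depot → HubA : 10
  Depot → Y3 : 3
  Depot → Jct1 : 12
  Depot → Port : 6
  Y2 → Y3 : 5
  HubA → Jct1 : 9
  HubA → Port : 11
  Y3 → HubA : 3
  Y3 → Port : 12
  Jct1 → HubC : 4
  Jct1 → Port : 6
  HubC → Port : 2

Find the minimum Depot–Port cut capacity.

27

Augment Depot→Port: bottleneck 6, flow now 6.
Augment Depot→HubA→Port: bottleneck 10, flow now 16.
Augment Depot→Y3→Port: bottleneck 3, flow now 19.
Augment Depot→Jct1→Port: bottleneck 6, flow now 25.
Augment Depot→Jct1→HubC→Port: bottleneck 2, flow now 27.
No augmenting path remains; maximum flow = 27.
By max-flow min-cut, the minimum cut capacity equals the max flow.
In the residual graph, reachable from Depot: {Depot, Jct1, HubC}.
Min-cut edges: Depot→HubA (10), Depot→Y3 (3), Depot→Port (6), Jct1→Port (6), HubC→Port (2); capacity 10 + 3 + 6 + 6 + 2 = 27.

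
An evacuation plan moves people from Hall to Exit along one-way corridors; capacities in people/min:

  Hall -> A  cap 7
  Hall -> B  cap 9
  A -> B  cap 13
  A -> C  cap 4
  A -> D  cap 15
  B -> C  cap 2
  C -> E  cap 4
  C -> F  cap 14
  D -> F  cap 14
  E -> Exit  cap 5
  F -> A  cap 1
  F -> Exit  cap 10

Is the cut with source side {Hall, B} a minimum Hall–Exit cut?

Yes — it is a minimum cut (capacity 9).

Given cut capacity: 7 + 2 = 9.
Augment Hall→A→C→E→Exit: bottleneck 4, flow now 4.
Augment Hall→A→D→F→Exit: bottleneck 3, flow now 7.
Augment Hall→B→C→F→Exit: bottleneck 2, flow now 9.
No augmenting path remains; maximum flow = 9.
Cut capacity 9 equals the max flow, so it is a minimum cut.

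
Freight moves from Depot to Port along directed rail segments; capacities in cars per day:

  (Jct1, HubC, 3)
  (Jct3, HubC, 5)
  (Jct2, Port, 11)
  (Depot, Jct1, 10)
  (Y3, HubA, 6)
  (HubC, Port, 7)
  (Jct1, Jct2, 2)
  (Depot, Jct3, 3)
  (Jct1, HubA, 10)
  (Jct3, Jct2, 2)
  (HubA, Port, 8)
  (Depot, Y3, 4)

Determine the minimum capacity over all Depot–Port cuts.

Augment Depot→Jct1→HubA→Port: bottleneck 8, flow now 8.
Augment Depot→Jct1→Jct2→Port: bottleneck 2, flow now 10.
Augment Depot→Jct3→Jct2→Port: bottleneck 2, flow now 12.
Augment Depot→Jct3→HubC→Port: bottleneck 1, flow now 13.
Augment Depot→Y3→HubA→Jct1→HubC→Port: bottleneck 3, flow now 16. (uses reverse residual edge)
No augmenting path remains; maximum flow = 16.
By max-flow min-cut, the minimum cut capacity equals the max flow.
In the residual graph, reachable from Depot: {Depot, Jct1, Y3, HubA}.
Min-cut edges: Depot→Jct3 (3), Jct1→Jct2 (2), Jct1→HubC (3), HubA→Port (8); capacity 3 + 2 + 3 + 8 = 16.

16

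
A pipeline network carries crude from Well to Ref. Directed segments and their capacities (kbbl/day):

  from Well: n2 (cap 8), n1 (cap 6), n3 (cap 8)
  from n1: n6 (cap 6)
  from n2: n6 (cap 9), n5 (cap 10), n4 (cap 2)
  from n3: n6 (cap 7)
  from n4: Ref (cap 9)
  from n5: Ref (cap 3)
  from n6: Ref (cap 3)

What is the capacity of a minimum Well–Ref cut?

Augment Well→n1→n6→Ref: bottleneck 3, flow now 3.
Augment Well→n2→n4→Ref: bottleneck 2, flow now 5.
Augment Well→n2→n5→Ref: bottleneck 3, flow now 8.
No augmenting path remains; maximum flow = 8.
By max-flow min-cut, the minimum cut capacity equals the max flow.
In the residual graph, reachable from Well: {Well, n1, n2, n3, n5, n6}.
Min-cut edges: n2→n4 (2), n5→Ref (3), n6→Ref (3); capacity 2 + 3 + 3 = 8.

8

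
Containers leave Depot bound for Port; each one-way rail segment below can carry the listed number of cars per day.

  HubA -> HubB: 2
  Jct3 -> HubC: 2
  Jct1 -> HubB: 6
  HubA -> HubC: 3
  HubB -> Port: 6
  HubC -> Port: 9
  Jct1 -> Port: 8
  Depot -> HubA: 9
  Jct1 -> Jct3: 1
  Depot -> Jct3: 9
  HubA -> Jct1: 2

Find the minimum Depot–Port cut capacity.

9

Augment Depot→Jct3→HubC→Port: bottleneck 2, flow now 2.
Augment Depot→HubA→Jct1→Port: bottleneck 2, flow now 4.
Augment Depot→HubA→HubC→Port: bottleneck 3, flow now 7.
Augment Depot→HubA→HubB→Port: bottleneck 2, flow now 9.
No augmenting path remains; maximum flow = 9.
By max-flow min-cut, the minimum cut capacity equals the max flow.
In the residual graph, reachable from Depot: {Depot, Jct3, HubA}.
Min-cut edges: Jct3→HubC (2), HubA→Jct1 (2), HubA→HubC (3), HubA→HubB (2); capacity 2 + 2 + 3 + 2 = 9.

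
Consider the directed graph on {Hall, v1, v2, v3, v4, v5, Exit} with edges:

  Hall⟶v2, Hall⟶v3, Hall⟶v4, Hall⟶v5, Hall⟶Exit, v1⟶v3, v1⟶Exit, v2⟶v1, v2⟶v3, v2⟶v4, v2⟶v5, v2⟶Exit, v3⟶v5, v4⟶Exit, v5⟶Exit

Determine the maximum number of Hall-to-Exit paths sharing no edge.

4

Assign every edge capacity 1; by Menger, the answer equals the max flow.
Path Hall→Exit (+1); total 1.
Path Hall→v2→Exit (+1); total 2.
Path Hall→v4→Exit (+1); total 3.
Path Hall→v5→Exit (+1); total 4.
No residual Hall→Exit path; max flow = 4.
Certifying cut of size 4: {Hall→Exit, Hall→v2, Hall→v4, v5→Exit}.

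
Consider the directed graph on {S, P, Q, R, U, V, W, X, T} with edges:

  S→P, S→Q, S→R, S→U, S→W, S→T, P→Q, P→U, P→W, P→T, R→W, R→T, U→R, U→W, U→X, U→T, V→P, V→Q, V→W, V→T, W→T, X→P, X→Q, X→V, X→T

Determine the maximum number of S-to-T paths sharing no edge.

Assign every edge capacity 1; by Menger, the answer equals the max flow.
Path S→T (+1); total 1.
Path S→P→T (+1); total 2.
Path S→R→T (+1); total 3.
Path S→U→T (+1); total 4.
Path S→W→T (+1); total 5.
No residual S→T path; max flow = 5.
Certifying cut of size 5: {S→P, S→R, S→T, S→U, S→W}.

5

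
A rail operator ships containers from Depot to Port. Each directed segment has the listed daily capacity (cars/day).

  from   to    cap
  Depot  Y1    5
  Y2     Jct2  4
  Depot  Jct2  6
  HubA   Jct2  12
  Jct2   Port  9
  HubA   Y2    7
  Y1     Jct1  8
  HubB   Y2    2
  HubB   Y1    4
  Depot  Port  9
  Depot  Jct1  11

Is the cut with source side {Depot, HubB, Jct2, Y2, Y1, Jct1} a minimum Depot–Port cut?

Given cut capacity: 9 + 9 = 18.
Augment Depot→Port: bottleneck 9, flow now 9.
Augment Depot→Jct2→Port: bottleneck 6, flow now 15.
No augmenting path remains; maximum flow = 15.
In the residual graph, reachable from Depot: {Depot, Y1, Jct1}.
Min-cut edges: Depot→Jct2 (6), Depot→Port (9); capacity 6 + 9 = 15.
Cut capacity 18 exceeds the max flow 15, so it is not minimum.

No — its capacity is 18, but the minimum cut has capacity 15.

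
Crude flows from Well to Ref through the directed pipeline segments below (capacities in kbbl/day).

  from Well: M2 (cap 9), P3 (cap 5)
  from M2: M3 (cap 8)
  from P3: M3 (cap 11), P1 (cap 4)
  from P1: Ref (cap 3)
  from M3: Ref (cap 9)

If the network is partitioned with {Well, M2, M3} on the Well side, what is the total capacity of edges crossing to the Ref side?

14

Edges leaving {Well, M2, M3}: Well→P3 (5), M3→Ref (9).
Cut capacity = 5 + 9 = 14.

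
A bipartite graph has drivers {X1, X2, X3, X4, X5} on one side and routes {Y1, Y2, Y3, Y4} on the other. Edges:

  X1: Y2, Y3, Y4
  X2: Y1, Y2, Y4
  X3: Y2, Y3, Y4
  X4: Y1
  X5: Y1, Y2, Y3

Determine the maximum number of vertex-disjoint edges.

4

Unit-capacity flow: source→left, listed edges, right→sink; max matching = max flow.
Augmenting path X1→Y2 (+1); matched 1.
Augmenting path X2→Y1 (+1); matched 2.
Augmenting path X3→Y3 (+1); matched 3.
Augmenting path X4→Y1→X2→Y4 (+1); matched 4.
No augmenting path remains; maximum matching = 4.
König certificate: {Y1, Y2, Y3, Y4} is a vertex cover of size 4 (every listed pair touches it), so no matching can be larger.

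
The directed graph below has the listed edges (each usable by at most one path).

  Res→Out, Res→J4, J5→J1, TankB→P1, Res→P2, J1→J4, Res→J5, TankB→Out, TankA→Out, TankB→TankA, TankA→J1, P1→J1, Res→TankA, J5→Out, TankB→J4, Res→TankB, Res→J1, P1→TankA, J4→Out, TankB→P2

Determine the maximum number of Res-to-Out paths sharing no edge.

5

Assign every edge capacity 1; by Menger, the answer equals the max flow.
Path Res→Out (+1); total 1.
Path Res→TankB→Out (+1); total 2.
Path Res→TankA→Out (+1); total 3.
Path Res→J5→Out (+1); total 4.
Path Res→J4→Out (+1); total 5.
No residual Res→Out path; max flow = 5.
Certifying cut of size 5: {J4→Out, Res→J5, Res→Out, Res→TankA, Res→TankB}.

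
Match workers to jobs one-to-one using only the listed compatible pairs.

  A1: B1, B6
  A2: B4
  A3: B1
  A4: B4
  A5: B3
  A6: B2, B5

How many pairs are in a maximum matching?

5

Unit-capacity flow: source→left, listed edges, right→sink; max matching = max flow.
Augmenting path A1→B1 (+1); matched 1.
Augmenting path A2→B4 (+1); matched 2.
Augmenting path A5→B3 (+1); matched 3.
Augmenting path A6→B2 (+1); matched 4.
Augmenting path A3→B1→A1→B6 (+1); matched 5.
No augmenting path remains; maximum matching = 5.
König certificate: {A1, A3, A5, A6, B4} is a vertex cover of size 5 (every listed pair touches it), so no matching can be larger.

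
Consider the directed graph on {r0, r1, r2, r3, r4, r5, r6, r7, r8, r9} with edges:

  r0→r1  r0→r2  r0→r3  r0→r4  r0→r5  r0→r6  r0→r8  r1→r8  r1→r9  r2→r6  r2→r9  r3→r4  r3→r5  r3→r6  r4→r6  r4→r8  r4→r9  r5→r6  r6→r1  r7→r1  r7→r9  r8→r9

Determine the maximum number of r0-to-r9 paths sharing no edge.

Assign every edge capacity 1; by Menger, the answer equals the max flow.
Path r0→r1→r9 (+1); total 1.
Path r0→r2→r9 (+1); total 2.
Path r0→r4→r9 (+1); total 3.
Path r0→r8→r9 (+1); total 4.
No residual r0→r9 path; max flow = 4.
Certifying cut of size 4: {r0→r2, r1→r9, r4→r9, r8→r9}.

4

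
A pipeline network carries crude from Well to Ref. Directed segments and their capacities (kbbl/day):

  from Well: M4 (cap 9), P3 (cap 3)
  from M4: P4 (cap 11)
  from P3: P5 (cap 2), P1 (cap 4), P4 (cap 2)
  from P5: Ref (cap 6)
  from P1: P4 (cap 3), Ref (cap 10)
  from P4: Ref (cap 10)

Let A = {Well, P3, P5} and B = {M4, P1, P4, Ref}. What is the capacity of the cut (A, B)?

21

Edges leaving {Well, P3, P5}: Well→M4 (9), P3→P1 (4), P3→P4 (2), P5→Ref (6).
Cut capacity = 9 + 4 + 2 + 6 = 21.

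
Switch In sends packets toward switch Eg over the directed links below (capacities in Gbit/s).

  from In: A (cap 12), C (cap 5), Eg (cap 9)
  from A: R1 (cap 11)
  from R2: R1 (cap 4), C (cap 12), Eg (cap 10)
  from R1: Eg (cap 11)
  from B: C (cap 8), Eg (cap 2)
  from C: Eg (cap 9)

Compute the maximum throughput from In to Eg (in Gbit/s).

Augment In→Eg: bottleneck 9, flow now 9.
Augment In→C→Eg: bottleneck 5, flow now 14.
Augment In→A→R1→Eg: bottleneck 11, flow now 25.
No augmenting path remains; maximum flow = 25.
In the residual graph, reachable from In: {In, A}.
Min-cut edges: In→C (5), In→Eg (9), A→R1 (11); capacity 5 + 9 + 11 = 25.
This cut is saturated, so no flow can exceed 25.

25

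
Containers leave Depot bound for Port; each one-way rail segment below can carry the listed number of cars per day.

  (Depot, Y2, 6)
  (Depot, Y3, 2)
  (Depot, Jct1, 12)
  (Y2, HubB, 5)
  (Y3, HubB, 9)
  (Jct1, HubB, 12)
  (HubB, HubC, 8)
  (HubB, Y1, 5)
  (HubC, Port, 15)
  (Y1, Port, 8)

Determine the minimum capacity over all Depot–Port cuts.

13

Augment Depot→Y2→HubB→HubC→Port: bottleneck 5, flow now 5.
Augment Depot→Y3→HubB→HubC→Port: bottleneck 2, flow now 7.
Augment Depot→Jct1→HubB→HubC→Port: bottleneck 1, flow now 8.
Augment Depot→Jct1→HubB→Y1→Port: bottleneck 5, flow now 13.
No augmenting path remains; maximum flow = 13.
By max-flow min-cut, the minimum cut capacity equals the max flow.
In the residual graph, reachable from Depot: {Depot, Y2, Y3, Jct1, HubB}.
Min-cut edges: HubB→HubC (8), HubB→Y1 (5); capacity 8 + 5 = 13.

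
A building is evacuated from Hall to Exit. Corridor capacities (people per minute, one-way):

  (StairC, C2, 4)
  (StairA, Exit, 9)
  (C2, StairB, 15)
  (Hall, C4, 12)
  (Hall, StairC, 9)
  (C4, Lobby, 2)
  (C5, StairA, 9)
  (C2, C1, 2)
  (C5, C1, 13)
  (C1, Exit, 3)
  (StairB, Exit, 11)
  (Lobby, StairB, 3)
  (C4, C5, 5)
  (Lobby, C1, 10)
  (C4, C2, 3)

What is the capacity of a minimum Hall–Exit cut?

Augment Hall→StairC→C2→StairB→Exit: bottleneck 4, flow now 4.
Augment Hall→C4→C5→C1→Exit: bottleneck 3, flow now 7.
Augment Hall→C4→C5→StairA→Exit: bottleneck 2, flow now 9.
Augment Hall→C4→Lobby→StairB→Exit: bottleneck 2, flow now 11.
Augment Hall→C4→C2→StairB→Exit: bottleneck 3, flow now 14.
No augmenting path remains; maximum flow = 14.
By max-flow min-cut, the minimum cut capacity equals the max flow.
In the residual graph, reachable from Hall: {Hall, StairC, C4}.
Min-cut edges: StairC→C2 (4), C4→C5 (5), C4→Lobby (2), C4→C2 (3); capacity 4 + 5 + 2 + 3 = 14.

14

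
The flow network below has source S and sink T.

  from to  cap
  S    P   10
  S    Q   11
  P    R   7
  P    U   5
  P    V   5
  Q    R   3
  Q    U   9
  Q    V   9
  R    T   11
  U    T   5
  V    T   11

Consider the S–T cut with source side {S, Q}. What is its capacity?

Edges leaving {S, Q}: S→P (10), Q→R (3), Q→U (9), Q→V (9).
Cut capacity = 10 + 3 + 9 + 9 = 31.

31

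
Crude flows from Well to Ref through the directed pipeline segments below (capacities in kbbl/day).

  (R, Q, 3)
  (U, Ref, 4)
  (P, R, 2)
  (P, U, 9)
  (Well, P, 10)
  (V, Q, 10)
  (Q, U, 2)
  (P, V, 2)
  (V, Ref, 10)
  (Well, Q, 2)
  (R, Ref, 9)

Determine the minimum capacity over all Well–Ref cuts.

8

Augment Well→P→R→Ref: bottleneck 2, flow now 2.
Augment Well→P→U→Ref: bottleneck 4, flow now 6.
Augment Well→P→V→Ref: bottleneck 2, flow now 8.
No augmenting path remains; maximum flow = 8.
By max-flow min-cut, the minimum cut capacity equals the max flow.
In the residual graph, reachable from Well: {Well, P, Q, U}.
Min-cut edges: P→R (2), P→V (2), U→Ref (4); capacity 2 + 2 + 4 = 8.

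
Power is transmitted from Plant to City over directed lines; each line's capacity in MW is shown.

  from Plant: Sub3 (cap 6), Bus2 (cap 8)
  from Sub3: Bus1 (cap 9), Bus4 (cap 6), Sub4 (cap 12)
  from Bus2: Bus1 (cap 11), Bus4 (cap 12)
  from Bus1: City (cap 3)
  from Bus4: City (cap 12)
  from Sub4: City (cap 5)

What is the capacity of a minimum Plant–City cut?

14

Augment Plant→Sub3→Bus1→City: bottleneck 3, flow now 3.
Augment Plant→Sub3→Bus4→City: bottleneck 3, flow now 6.
Augment Plant→Bus2→Bus4→City: bottleneck 8, flow now 14.
No augmenting path remains; maximum flow = 14.
By max-flow min-cut, the minimum cut capacity equals the max flow.
In the residual graph, reachable from Plant: {Plant}.
Min-cut edges: Plant→Sub3 (6), Plant→Bus2 (8); capacity 6 + 8 = 14.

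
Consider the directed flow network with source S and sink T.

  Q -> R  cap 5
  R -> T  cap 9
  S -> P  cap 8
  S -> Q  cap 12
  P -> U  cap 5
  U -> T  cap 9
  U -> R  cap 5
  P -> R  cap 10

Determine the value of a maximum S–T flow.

Augment S→P→R→T: bottleneck 8, flow now 8.
Augment S→Q→R→T: bottleneck 1, flow now 9.
Augment S→Q→R→P→U→T: bottleneck 4, flow now 13. (uses reverse residual edge)
No augmenting path remains; maximum flow = 13.
In the residual graph, reachable from S: {S, Q}.
Min-cut edges: S→P (8), Q→R (5); capacity 8 + 5 = 13.
This cut is saturated, so no flow can exceed 13.

13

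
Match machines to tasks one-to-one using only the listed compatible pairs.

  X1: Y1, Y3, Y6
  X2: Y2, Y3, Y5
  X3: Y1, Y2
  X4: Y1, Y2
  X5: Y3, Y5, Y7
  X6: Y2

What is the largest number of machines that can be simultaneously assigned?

5

Unit-capacity flow: source→left, listed edges, right→sink; max matching = max flow.
Augmenting path X1→Y1 (+1); matched 1.
Augmenting path X2→Y2 (+1); matched 2.
Augmenting path X5→Y3 (+1); matched 3.
Augmenting path X3→Y1→X1→Y6 (+1); matched 4.
Augmenting path X4→Y2→X2→Y5 (+1); matched 5.
No augmenting path remains; maximum matching = 5.
König certificate: {X1, X2, X5, Y1, Y2} is a vertex cover of size 5 (every listed pair touches it), so no matching can be larger.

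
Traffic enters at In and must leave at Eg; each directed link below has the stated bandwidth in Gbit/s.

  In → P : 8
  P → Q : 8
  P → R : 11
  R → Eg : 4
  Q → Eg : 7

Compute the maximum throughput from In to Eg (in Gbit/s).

Augment In→P→Q→Eg: bottleneck 7, flow now 7.
Augment In→P→R→Eg: bottleneck 1, flow now 8.
No augmenting path remains; maximum flow = 8.
In the residual graph, reachable from In: {In}.
Min-cut edges: In→P (8); capacity 8 = 8.
This cut is saturated, so no flow can exceed 8.

8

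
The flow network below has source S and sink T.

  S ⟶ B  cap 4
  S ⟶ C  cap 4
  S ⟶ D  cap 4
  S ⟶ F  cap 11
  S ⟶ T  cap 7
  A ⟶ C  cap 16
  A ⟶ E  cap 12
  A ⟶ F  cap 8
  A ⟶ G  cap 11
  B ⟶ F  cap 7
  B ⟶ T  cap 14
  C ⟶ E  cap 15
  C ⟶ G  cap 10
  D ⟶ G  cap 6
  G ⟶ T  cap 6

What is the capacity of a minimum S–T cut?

17

Augment S→T: bottleneck 7, flow now 7.
Augment S→B→T: bottleneck 4, flow now 11.
Augment S→C→G→T: bottleneck 4, flow now 15.
Augment S→D→G→T: bottleneck 2, flow now 17.
No augmenting path remains; maximum flow = 17.
By max-flow min-cut, the minimum cut capacity equals the max flow.
In the residual graph, reachable from S: {S, C, D, E, F, G}.
Min-cut edges: S→B (4), S→T (7), G→T (6); capacity 4 + 7 + 6 = 17.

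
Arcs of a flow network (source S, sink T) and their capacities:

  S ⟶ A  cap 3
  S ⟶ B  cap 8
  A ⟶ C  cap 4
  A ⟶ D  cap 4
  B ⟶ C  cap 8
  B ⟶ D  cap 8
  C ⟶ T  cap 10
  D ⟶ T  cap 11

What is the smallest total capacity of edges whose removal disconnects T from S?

Augment S→A→C→T: bottleneck 3, flow now 3.
Augment S→B→C→T: bottleneck 7, flow now 10.
Augment S→B→D→T: bottleneck 1, flow now 11.
No augmenting path remains; maximum flow = 11.
By max-flow min-cut, the minimum cut capacity equals the max flow.
In the residual graph, reachable from S: {S}.
Min-cut edges: S→A (3), S→B (8); capacity 3 + 8 = 11.

11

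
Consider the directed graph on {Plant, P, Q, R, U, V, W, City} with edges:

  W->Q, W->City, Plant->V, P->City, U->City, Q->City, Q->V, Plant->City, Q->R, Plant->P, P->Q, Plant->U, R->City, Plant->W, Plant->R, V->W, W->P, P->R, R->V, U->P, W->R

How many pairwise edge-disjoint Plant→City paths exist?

6

Assign every edge capacity 1; by Menger, the answer equals the max flow.
Path Plant→City (+1); total 1.
Path Plant→P→City (+1); total 2.
Path Plant→R→City (+1); total 3.
Path Plant→U→City (+1); total 4.
Path Plant→W→City (+1); total 5.
Path Plant→V→W→Q→City (+1); total 6.
No residual Plant→City path; max flow = 6.
Certifying cut of size 6: {Plant→City, Plant→P, Plant→R, Plant→U, Plant→V, Plant→W}.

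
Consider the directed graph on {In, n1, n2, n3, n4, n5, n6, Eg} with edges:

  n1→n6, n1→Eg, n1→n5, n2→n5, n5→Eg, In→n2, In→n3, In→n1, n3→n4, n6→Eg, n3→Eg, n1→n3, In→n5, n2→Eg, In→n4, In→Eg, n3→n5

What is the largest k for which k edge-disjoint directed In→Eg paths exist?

5

Assign every edge capacity 1; by Menger, the answer equals the max flow.
Path In→Eg (+1); total 1.
Path In→n1→Eg (+1); total 2.
Path In→n2→Eg (+1); total 3.
Path In→n3→Eg (+1); total 4.
Path In→n5→Eg (+1); total 5.
No residual In→Eg path; max flow = 5.
Certifying cut of size 5: {In→Eg, In→n1, In→n2, In→n3, In→n5}.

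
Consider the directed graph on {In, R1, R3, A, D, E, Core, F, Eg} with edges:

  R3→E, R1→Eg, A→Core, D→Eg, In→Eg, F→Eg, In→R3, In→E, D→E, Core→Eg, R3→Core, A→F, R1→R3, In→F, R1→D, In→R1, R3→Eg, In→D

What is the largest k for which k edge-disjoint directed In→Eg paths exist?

Assign every edge capacity 1; by Menger, the answer equals the max flow.
Path In→Eg (+1); total 1.
Path In→R1→Eg (+1); total 2.
Path In→R3→Eg (+1); total 3.
Path In→D→Eg (+1); total 4.
Path In→F→Eg (+1); total 5.
No residual In→Eg path; max flow = 5.
Certifying cut of size 5: {In→D, In→Eg, In→F, In→R1, In→R3}.

5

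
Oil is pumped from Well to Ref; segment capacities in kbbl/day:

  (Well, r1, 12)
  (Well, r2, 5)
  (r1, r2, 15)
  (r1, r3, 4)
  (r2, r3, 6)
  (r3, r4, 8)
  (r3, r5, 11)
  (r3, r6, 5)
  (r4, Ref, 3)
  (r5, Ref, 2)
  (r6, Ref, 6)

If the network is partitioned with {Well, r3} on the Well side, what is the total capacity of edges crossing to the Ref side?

41

Edges leaving {Well, r3}: Well→r1 (12), Well→r2 (5), r3→r4 (8), r3→r5 (11), r3→r6 (5).
Cut capacity = 12 + 5 + 8 + 11 + 5 = 41.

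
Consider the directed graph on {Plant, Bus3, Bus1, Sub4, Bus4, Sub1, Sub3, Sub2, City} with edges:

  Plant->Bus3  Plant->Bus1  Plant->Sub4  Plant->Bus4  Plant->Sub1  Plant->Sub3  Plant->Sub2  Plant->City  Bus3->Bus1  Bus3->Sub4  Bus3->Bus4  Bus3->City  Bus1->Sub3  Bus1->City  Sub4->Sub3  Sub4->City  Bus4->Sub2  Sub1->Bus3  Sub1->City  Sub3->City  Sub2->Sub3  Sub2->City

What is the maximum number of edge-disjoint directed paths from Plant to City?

Assign every edge capacity 1; by Menger, the answer equals the max flow.
Path Plant→City (+1); total 1.
Path Plant→Bus3→City (+1); total 2.
Path Plant→Bus1→City (+1); total 3.
Path Plant→Sub4→City (+1); total 4.
Path Plant→Sub1→City (+1); total 5.
Path Plant→Sub3→City (+1); total 6.
Path Plant→Sub2→City (+1); total 7.
No residual Plant→City path; max flow = 7.
Certifying cut of size 7: {Plant→Bus1, Plant→Bus3, Plant→City, Plant→Sub1, Plant→Sub4, Sub2→City, Sub3→City}.

7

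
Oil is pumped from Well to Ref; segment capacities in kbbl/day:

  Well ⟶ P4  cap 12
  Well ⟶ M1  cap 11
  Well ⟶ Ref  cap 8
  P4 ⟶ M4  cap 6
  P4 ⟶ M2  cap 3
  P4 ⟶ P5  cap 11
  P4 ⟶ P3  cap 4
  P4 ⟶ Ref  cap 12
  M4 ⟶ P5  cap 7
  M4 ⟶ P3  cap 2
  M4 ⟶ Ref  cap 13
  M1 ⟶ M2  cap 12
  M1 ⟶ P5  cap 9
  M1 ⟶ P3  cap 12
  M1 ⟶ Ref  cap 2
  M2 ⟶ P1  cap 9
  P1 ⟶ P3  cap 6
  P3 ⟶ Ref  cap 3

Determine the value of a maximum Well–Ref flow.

Augment Well→Ref: bottleneck 8, flow now 8.
Augment Well→P4→Ref: bottleneck 12, flow now 20.
Augment Well→M1→Ref: bottleneck 2, flow now 22.
Augment Well→M1→P3→Ref: bottleneck 3, flow now 25.
No augmenting path remains; maximum flow = 25.
In the residual graph, reachable from Well: {Well, M1, M2, P1, P5, P3}.
Min-cut edges: Well→P4 (12), Well→Ref (8), M1→Ref (2), P3→Ref (3); capacity 12 + 8 + 2 + 3 = 25.
This cut is saturated, so no flow can exceed 25.

25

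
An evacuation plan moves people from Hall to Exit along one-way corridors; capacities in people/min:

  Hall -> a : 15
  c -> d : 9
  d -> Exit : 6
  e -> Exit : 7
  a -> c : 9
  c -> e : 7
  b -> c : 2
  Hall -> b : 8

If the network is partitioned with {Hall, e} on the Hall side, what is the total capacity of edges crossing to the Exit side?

30

Edges leaving {Hall, e}: Hall→a (15), Hall→b (8), e→Exit (7).
Cut capacity = 15 + 8 + 7 = 30.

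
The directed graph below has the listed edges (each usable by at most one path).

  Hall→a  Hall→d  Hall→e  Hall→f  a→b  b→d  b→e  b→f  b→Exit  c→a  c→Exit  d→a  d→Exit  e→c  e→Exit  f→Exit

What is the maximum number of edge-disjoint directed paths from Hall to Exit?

4

Assign every edge capacity 1; by Menger, the answer equals the max flow.
Path Hall→d→Exit (+1); total 1.
Path Hall→e→Exit (+1); total 2.
Path Hall→f→Exit (+1); total 3.
Path Hall→a→b→Exit (+1); total 4.
No residual Hall→Exit path; max flow = 4.
Certifying cut of size 4: {Hall→a, Hall→d, Hall→e, Hall→f}.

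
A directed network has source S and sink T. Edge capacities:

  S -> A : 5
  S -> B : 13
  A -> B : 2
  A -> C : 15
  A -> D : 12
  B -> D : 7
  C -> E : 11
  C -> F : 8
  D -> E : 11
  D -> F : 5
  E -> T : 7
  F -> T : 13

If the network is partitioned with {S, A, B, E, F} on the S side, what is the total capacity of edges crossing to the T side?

54

Edges leaving {S, A, B, E, F}: A→C (15), A→D (12), B→D (7), E→T (7), F→T (13).
Cut capacity = 15 + 12 + 7 + 7 + 13 = 54.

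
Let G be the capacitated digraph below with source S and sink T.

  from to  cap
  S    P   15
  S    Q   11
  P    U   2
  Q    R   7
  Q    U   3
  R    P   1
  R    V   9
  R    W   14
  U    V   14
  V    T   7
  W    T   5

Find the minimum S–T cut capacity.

Augment S→P→U→V→T: bottleneck 2, flow now 2.
Augment S→Q→R→V→T: bottleneck 5, flow now 7.
Augment S→Q→R→W→T: bottleneck 2, flow now 9.
Augment S→Q→U→V→R→W→T: bottleneck 3, flow now 12. (uses reverse residual edge)
No augmenting path remains; maximum flow = 12.
By max-flow min-cut, the minimum cut capacity equals the max flow.
In the residual graph, reachable from S: {S, P, Q}.
Min-cut edges: P→U (2), Q→R (7), Q→U (3); capacity 2 + 7 + 3 = 12.

12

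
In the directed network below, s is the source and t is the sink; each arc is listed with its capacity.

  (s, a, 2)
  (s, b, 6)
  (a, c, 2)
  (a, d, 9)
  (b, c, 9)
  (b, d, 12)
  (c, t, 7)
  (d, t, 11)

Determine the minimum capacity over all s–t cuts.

Augment s→a→c→t: bottleneck 2, flow now 2.
Augment s→b→c→t: bottleneck 5, flow now 7.
Augment s→b→d→t: bottleneck 1, flow now 8.
No augmenting path remains; maximum flow = 8.
By max-flow min-cut, the minimum cut capacity equals the max flow.
In the residual graph, reachable from s: {s}.
Min-cut edges: s→a (2), s→b (6); capacity 2 + 6 = 8.

8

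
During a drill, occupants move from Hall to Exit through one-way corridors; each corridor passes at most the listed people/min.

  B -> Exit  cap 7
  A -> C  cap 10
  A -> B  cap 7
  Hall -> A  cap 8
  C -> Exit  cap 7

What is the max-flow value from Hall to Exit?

8

Augment Hall→A→B→Exit: bottleneck 7, flow now 7.
Augment Hall→A→C→Exit: bottleneck 1, flow now 8.
No augmenting path remains; maximum flow = 8.
In the residual graph, reachable from Hall: {Hall}.
Min-cut edges: Hall→A (8); capacity 8 = 8.
This cut is saturated, so no flow can exceed 8.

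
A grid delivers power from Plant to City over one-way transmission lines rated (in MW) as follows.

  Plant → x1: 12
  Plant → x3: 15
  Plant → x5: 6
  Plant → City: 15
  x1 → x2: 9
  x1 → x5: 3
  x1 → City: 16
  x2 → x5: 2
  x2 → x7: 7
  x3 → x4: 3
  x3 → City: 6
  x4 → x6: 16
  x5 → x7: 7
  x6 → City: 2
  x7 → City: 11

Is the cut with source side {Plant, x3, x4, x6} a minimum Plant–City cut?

Yes — it is a minimum cut (capacity 41).

Given cut capacity: 12 + 6 + 15 + 6 + 2 = 41.
Augment Plant→City: bottleneck 15, flow now 15.
Augment Plant→x1→City: bottleneck 12, flow now 27.
Augment Plant→x3→City: bottleneck 6, flow now 33.
Augment Plant→x5→x7→City: bottleneck 6, flow now 39.
Augment Plant→x3→x4→x6→City: bottleneck 2, flow now 41.
No augmenting path remains; maximum flow = 41.
Cut capacity 41 equals the max flow, so it is a minimum cut.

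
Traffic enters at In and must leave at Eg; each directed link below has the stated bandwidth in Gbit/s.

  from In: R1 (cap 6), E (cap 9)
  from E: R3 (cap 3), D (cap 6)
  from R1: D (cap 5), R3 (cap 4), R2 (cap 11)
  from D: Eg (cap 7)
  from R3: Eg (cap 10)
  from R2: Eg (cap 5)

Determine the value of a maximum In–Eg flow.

15

Augment In→E→D→Eg: bottleneck 6, flow now 6.
Augment In→E→R3→Eg: bottleneck 3, flow now 9.
Augment In→R1→D→Eg: bottleneck 1, flow now 10.
Augment In→R1→R3→Eg: bottleneck 4, flow now 14.
Augment In→R1→R2→Eg: bottleneck 1, flow now 15.
No augmenting path remains; maximum flow = 15.
In the residual graph, reachable from In: {In}.
Min-cut edges: In→E (9), In→R1 (6); capacity 9 + 6 = 15.
This cut is saturated, so no flow can exceed 15.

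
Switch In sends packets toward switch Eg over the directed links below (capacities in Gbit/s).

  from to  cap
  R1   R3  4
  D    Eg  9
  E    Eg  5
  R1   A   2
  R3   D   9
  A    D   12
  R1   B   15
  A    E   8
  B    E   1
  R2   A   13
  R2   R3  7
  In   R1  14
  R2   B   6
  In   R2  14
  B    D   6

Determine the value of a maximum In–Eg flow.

14

Augment In→R1→B→D→Eg: bottleneck 6, flow now 6.
Augment In→R1→B→E→Eg: bottleneck 1, flow now 7.
Augment In→R1→R3→D→Eg: bottleneck 3, flow now 10.
Augment In→R1→A→E→Eg: bottleneck 2, flow now 12.
Augment In→R2→A→E→Eg: bottleneck 2, flow now 14.
No augmenting path remains; maximum flow = 14.
In the residual graph, reachable from In: {In, R1, R2, B, R3, A, D, E}.
Min-cut edges: D→Eg (9), E→Eg (5); capacity 9 + 5 = 14.
This cut is saturated, so no flow can exceed 14.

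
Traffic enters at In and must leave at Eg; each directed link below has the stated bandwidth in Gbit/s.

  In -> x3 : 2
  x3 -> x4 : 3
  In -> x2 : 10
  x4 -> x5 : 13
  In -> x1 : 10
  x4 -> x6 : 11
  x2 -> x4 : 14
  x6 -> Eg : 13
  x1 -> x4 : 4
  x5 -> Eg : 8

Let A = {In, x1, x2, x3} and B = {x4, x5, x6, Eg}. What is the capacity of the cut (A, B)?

21

Edges leaving {In, x1, x2, x3}: x1→x4 (4), x2→x4 (14), x3→x4 (3).
Cut capacity = 4 + 14 + 3 = 21.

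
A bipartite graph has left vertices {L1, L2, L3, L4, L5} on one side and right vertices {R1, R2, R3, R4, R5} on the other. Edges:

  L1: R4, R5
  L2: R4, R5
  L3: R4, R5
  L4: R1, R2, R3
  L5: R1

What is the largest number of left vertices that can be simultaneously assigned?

4

Unit-capacity flow: source→left, listed edges, right→sink; max matching = max flow.
Augmenting path L1→R4 (+1); matched 1.
Augmenting path L2→R5 (+1); matched 2.
Augmenting path L4→R1 (+1); matched 3.
Augmenting path L5→R1→L4→R2 (+1); matched 4.
No augmenting path remains; maximum matching = 4.
König certificate: {L4, L5, R4, R5} is a vertex cover of size 4 (every listed pair touches it), so no matching can be larger.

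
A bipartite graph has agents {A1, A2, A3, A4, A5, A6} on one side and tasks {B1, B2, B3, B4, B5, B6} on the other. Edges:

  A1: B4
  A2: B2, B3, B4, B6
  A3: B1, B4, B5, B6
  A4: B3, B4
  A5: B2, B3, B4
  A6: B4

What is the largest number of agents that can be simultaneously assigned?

Unit-capacity flow: source→left, listed edges, right→sink; max matching = max flow.
Augmenting path A1→B4 (+1); matched 1.
Augmenting path A2→B2 (+1); matched 2.
Augmenting path A3→B1 (+1); matched 3.
Augmenting path A4→B3 (+1); matched 4.
Augmenting path A5→B2→A2→B6 (+1); matched 5.
No augmenting path remains; maximum matching = 5.
König certificate: {A2, A3, A4, A5, B4} is a vertex cover of size 5 (every listed pair touches it), so no matching can be larger.

5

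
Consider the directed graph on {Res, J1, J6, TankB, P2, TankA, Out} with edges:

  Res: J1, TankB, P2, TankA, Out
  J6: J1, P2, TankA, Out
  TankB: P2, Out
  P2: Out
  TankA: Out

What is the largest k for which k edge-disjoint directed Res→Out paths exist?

4

Assign every edge capacity 1; by Menger, the answer equals the max flow.
Path Res→Out (+1); total 1.
Path Res→TankB→Out (+1); total 2.
Path Res→P2→Out (+1); total 3.
Path Res→TankA→Out (+1); total 4.
No residual Res→Out path; max flow = 4.
Certifying cut of size 4: {Res→Out, Res→P2, Res→TankA, Res→TankB}.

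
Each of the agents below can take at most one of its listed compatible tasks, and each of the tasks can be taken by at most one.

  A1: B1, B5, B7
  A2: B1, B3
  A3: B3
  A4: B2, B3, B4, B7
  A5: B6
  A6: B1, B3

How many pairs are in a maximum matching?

5

Unit-capacity flow: source→left, listed edges, right→sink; max matching = max flow.
Augmenting path A1→B1 (+1); matched 1.
Augmenting path A2→B3 (+1); matched 2.
Augmenting path A4→B2 (+1); matched 3.
Augmenting path A5→B6 (+1); matched 4.
Augmenting path A6→B1→A1→B5 (+1); matched 5.
No augmenting path remains; maximum matching = 5.
König certificate: {A1, A4, A5, B1, B3} is a vertex cover of size 5 (every listed pair touches it), so no matching can be larger.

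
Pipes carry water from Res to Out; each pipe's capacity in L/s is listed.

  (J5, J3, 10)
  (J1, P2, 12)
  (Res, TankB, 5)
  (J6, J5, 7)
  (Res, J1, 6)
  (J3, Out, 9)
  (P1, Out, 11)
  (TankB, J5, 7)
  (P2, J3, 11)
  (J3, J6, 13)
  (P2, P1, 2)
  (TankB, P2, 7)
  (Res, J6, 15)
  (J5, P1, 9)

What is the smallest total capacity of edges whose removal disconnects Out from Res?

Augment Res→TankB→P2→P1→Out: bottleneck 2, flow now 2.
Augment Res→TankB→P2→J3→Out: bottleneck 3, flow now 5.
Augment Res→J1→P2→J3→Out: bottleneck 6, flow now 11.
Augment Res→J6→J5→P1→Out: bottleneck 7, flow now 18.
No augmenting path remains; maximum flow = 18.
By max-flow min-cut, the minimum cut capacity equals the max flow.
In the residual graph, reachable from Res: {Res, J6}.
Min-cut edges: Res→TankB (5), Res→J1 (6), J6→J5 (7); capacity 5 + 6 + 7 = 18.

18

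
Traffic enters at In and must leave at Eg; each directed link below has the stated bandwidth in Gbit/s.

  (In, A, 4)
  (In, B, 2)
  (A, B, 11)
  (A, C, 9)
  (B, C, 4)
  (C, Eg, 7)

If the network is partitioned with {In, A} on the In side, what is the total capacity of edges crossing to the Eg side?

Edges leaving {In, A}: In→B (2), A→B (11), A→C (9).
Cut capacity = 2 + 11 + 9 = 22.

22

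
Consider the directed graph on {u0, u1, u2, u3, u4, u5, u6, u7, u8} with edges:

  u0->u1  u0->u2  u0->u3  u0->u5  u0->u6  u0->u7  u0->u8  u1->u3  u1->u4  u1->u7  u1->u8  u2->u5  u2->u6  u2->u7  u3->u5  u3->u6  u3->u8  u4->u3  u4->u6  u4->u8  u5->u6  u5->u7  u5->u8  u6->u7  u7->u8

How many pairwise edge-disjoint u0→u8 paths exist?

Assign every edge capacity 1; by Menger, the answer equals the max flow.
Path u0→u8 (+1); total 1.
Path u0→u1→u8 (+1); total 2.
Path u0→u3→u8 (+1); total 3.
Path u0→u5→u8 (+1); total 4.
Path u0→u7→u8 (+1); total 5.
No residual u0→u8 path; max flow = 5.
Certifying cut of size 5: {u0→u1, u0→u3, u0→u8, u5→u8, u7→u8}.

5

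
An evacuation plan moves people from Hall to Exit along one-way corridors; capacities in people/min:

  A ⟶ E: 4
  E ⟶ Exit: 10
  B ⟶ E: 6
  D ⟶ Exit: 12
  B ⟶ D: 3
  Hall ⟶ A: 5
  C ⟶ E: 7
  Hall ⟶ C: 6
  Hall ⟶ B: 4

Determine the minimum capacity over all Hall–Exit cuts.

13

Augment Hall→A→E→Exit: bottleneck 4, flow now 4.
Augment Hall→B→D→Exit: bottleneck 3, flow now 7.
Augment Hall→B→E→Exit: bottleneck 1, flow now 8.
Augment Hall→C→E→Exit: bottleneck 5, flow now 13.
No augmenting path remains; maximum flow = 13.
By max-flow min-cut, the minimum cut capacity equals the max flow.
In the residual graph, reachable from Hall: {Hall, A, B, C, E}.
Min-cut edges: B→D (3), E→Exit (10); capacity 3 + 10 = 13.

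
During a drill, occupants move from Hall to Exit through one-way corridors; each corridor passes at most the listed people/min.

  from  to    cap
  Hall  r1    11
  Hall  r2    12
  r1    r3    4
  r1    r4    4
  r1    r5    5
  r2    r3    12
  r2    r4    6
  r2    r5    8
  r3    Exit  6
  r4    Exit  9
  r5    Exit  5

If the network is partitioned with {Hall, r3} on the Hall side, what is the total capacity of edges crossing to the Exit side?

29

Edges leaving {Hall, r3}: Hall→r1 (11), Hall→r2 (12), r3→Exit (6).
Cut capacity = 11 + 12 + 6 = 29.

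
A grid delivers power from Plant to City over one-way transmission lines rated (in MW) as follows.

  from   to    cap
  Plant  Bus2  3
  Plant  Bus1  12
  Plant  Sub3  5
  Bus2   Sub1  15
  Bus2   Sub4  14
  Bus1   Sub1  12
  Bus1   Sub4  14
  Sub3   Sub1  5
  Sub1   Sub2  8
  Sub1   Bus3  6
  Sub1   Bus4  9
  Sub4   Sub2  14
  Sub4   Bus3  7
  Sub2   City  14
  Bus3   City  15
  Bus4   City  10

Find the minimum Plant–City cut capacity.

Augment Plant→Bus2→Sub1→Sub2→City: bottleneck 3, flow now 3.
Augment Plant→Bus1→Sub1→Sub2→City: bottleneck 5, flow now 8.
Augment Plant→Bus1→Sub1→Bus3→City: bottleneck 6, flow now 14.
Augment Plant→Bus1→Sub1→Bus4→City: bottleneck 1, flow now 15.
Augment Plant→Sub3→Sub1→Bus4→City: bottleneck 5, flow now 20.
No augmenting path remains; maximum flow = 20.
By max-flow min-cut, the minimum cut capacity equals the max flow.
In the residual graph, reachable from Plant: {Plant}.
Min-cut edges: Plant→Bus2 (3), Plant→Bus1 (12), Plant→Sub3 (5); capacity 3 + 12 + 5 = 20.

20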